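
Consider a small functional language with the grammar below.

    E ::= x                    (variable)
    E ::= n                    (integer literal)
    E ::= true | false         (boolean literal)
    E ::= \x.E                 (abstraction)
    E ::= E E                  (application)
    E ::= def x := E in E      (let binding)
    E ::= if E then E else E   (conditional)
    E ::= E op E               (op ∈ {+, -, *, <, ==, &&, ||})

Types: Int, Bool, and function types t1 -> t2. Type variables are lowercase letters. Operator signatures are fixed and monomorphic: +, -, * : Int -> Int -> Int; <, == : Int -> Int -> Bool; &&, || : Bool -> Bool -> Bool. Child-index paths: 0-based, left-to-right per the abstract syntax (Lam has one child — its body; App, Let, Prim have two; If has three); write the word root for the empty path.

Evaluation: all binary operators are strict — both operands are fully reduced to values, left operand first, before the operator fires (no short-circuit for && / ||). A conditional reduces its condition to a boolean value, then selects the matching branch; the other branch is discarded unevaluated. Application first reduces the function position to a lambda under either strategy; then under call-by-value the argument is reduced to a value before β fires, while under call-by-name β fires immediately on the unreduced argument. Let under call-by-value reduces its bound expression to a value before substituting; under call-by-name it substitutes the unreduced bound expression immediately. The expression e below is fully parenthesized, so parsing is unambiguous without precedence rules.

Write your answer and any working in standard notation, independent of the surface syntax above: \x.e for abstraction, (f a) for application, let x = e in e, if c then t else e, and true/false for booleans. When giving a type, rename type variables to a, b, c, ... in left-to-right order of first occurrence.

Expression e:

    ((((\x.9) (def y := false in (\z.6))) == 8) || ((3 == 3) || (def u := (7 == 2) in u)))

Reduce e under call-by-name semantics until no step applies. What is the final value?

Trace:
step 0: ((((\x.9) (let y = false in (\z.6))) == 8) || ((3 == 3) || (let u = (7 == 2) in u)))
step 1: [beta@0.0] ((9 == 8) || ((3 == 3) || (let u = (7 == 2) in u)))
step 2: [delta@0] (false || ((3 == 3) || (let u = (7 == 2) in u)))
step 3: [delta@1.0] (false || (true || (let u = (7 == 2) in u)))
step 4: [let@1.1] (false || (true || (7 == 2)))
step 5: [delta@1.1] (false || (true || false))
step 6: [delta@1] (false || true)
step 7: [delta@root] true

Answer: true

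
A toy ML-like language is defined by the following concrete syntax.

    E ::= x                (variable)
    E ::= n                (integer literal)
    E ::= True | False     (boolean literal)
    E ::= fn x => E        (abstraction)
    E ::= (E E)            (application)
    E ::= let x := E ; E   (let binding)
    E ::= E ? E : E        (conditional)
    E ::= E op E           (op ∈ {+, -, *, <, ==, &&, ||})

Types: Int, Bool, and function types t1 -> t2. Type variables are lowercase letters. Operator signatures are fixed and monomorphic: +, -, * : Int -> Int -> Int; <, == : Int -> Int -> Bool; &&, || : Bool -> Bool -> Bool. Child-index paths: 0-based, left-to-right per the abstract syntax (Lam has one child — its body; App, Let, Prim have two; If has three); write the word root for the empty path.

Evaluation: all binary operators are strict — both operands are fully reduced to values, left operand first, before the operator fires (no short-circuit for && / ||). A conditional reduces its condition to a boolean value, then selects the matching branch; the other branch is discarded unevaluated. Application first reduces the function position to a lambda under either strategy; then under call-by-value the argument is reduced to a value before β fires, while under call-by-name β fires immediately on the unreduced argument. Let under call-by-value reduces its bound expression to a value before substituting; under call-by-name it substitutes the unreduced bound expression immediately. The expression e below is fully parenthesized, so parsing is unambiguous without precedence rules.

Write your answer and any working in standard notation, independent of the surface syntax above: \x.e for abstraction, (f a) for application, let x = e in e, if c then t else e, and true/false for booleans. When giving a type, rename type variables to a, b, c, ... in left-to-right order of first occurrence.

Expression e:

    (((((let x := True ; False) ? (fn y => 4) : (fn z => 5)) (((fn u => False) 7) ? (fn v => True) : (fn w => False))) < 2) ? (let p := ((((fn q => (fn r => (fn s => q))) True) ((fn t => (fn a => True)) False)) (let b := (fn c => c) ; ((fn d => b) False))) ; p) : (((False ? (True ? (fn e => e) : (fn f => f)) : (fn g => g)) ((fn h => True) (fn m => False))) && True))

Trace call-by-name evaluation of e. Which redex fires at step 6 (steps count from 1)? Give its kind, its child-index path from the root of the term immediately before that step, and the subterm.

Answer: if at 0.0 : (if false then (if true then (\e.e) else (\f.f)) else (\g.g))

Derivation:
step 0: (if (((if (let x = true in false) then (\y.4) else (\z.5)) (if ((\u.false) 7) then (\v.true) else (\w.false))) < 2) then (let p = ((((\q.(\r.(\s.q))) true) ((\t.(\a.true)) false)) (let b = (\c.c) in ((\d.b) false))) in p) else (((if false then (if true then (\e.e) else (\f.f)) else (\g.g)) ((\h.true) (\m.false))) && true))
step 1: [let@0.0.0.0] (if (((if false then (\y.4) else (\z.5)) (if ((\u.false) 7) then (\v.true) else (\w.false))) < 2) then (let p = ((((\q.(\r.(\s.q))) true) ((\t.(\a.true)) false)) (let b = (\c.c) in ((\d.b) false))) in p) else (((if false then (if true then (\e.e) else (\f.f)) else (\g.g)) ((\h.true) (\m.false))) && true))
step 2: [if@0.0.0] (if (((\z.5) (if ((\u.false) 7) then (\v.true) else (\w.false))) < 2) then (let p = ((((\q.(\r.(\s.q))) true) ((\t.(\a.true)) false)) (let b = (\c.c) in ((\d.b) false))) in p) else (((if false then (if true then (\e.e) else (\f.f)) else (\g.g)) ((\h.true) (\m.false))) && true))
step 3: [beta@0.0] (if (5 < 2) then (let p = ((((\q.(\r.(\s.q))) true) ((\t.(\a.true)) false)) (let b = (\c.c) in ((\d.b) false))) in p) else (((if false then (if true then (\e.e) else (\f.f)) else (\g.g)) ((\h.true) (\m.false))) && true))
step 4: [delta@0] (if false then (let p = ((((\q.(\r.(\s.q))) true) ((\t.(\a.true)) false)) (let b = (\c.c) in ((\d.b) false))) in p) else (((if false then (if true then (\e.e) else (\f.f)) else (\g.g)) ((\h.true) (\m.false))) && true))
step 5: [if@root] (((if false then (if true then (\e.e) else (\f.f)) else (\g.g)) ((\h.true) (\m.false))) && true)
step 6: [if@0.0] (((\g.g) ((\h.true) (\m.false))) && true)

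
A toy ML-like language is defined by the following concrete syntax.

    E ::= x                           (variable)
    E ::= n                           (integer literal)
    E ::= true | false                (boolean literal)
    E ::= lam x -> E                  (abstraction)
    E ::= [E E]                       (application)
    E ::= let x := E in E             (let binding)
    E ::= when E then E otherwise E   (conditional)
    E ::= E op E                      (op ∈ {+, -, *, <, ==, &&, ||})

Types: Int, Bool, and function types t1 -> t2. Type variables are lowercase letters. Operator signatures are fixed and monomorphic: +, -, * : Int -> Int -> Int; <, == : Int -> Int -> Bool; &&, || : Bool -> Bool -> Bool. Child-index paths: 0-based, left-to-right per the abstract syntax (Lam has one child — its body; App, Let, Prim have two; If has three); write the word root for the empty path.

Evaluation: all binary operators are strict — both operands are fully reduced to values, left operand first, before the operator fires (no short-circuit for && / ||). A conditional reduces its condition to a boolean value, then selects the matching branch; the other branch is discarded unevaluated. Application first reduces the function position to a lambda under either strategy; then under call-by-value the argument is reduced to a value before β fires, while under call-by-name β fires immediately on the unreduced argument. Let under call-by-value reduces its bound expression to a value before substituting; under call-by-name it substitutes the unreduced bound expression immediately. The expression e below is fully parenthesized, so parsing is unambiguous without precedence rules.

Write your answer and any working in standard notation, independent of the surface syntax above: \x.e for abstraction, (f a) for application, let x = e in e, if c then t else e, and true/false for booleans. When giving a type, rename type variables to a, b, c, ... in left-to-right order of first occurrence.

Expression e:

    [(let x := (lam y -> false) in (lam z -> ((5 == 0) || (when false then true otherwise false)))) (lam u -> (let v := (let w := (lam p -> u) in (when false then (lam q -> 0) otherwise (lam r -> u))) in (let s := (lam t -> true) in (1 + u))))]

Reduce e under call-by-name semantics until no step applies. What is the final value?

Trace:
step 0: ((let x = (\y.false) in (\z.((5 == 0) || (if false then true else false)))) (\u.(let v = (let w = (\p.u) in (if false then (\q.0) else (\r.u))) in (let s = (\t.true) in (1 + u)))))
step 1: [let@0] ((\z.((5 == 0) || (if false then true else false))) (\u.(let v = (let w = (\p.u) in (if false then (\q.0) else (\r.u))) in (let s = (\t.true) in (1 + u)))))
step 2: [beta@root] ((5 == 0) || (if false then true else false))
step 3: [delta@0] (false || (if false then true else false))
step 4: [if@1] (false || false)
step 5: [delta@root] false

Answer: false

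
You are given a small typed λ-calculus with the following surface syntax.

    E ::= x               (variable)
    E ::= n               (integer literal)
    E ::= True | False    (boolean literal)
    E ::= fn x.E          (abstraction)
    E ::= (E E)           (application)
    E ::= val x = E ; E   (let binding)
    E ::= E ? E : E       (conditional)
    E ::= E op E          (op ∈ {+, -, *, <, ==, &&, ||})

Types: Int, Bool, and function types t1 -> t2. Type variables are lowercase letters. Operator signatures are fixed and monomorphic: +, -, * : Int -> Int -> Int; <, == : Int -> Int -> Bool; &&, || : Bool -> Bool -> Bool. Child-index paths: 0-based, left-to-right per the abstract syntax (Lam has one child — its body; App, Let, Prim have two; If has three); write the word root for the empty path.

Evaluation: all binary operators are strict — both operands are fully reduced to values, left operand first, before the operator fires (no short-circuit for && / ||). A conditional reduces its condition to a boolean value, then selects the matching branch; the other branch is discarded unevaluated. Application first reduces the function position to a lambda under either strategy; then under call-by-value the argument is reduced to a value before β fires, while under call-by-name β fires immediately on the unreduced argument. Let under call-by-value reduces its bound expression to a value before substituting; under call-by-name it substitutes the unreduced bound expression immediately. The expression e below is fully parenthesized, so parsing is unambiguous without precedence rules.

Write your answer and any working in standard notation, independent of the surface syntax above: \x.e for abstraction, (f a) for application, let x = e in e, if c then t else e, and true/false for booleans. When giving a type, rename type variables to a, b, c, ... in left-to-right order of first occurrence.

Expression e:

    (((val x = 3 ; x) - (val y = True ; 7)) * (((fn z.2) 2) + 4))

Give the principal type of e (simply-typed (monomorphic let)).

Answer: Int

Trace:
let x : Int
x : Int
  unify Int ~ Int
let y : Bool
  unify Int ~ Int
  unify Int ~ Int
\z._ : a -> Int
  unify a -> Int ~ Int -> b
  unify a ~ Int
  unify Int ~ b
_ _ : Int
  unify Int ~ Int
  unify Int ~ Int
  unify Int ~ Int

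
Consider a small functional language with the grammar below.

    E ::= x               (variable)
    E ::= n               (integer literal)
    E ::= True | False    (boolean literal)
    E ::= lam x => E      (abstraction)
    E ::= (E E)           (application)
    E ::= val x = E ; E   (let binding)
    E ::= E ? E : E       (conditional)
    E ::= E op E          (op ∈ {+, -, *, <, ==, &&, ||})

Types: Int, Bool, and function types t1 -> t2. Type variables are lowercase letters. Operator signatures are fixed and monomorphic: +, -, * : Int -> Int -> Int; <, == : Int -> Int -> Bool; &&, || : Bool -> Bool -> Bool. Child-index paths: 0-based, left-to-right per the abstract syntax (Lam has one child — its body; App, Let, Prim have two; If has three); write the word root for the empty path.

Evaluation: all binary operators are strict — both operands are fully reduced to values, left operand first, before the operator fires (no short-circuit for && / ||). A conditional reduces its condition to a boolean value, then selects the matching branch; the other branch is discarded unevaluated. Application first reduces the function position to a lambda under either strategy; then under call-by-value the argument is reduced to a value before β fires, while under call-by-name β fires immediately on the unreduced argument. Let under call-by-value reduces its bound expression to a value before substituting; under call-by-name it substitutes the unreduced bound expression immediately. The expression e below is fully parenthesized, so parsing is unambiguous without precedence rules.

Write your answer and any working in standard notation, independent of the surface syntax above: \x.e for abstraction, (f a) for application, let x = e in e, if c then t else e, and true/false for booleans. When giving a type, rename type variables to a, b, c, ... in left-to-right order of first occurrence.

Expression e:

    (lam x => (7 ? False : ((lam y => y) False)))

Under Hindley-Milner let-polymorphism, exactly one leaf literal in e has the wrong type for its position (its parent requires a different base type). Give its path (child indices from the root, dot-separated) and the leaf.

Answer: 0.0 : 7

Working:
  unify Int ~ Bool
  FAIL: mismatch Int ~ Bool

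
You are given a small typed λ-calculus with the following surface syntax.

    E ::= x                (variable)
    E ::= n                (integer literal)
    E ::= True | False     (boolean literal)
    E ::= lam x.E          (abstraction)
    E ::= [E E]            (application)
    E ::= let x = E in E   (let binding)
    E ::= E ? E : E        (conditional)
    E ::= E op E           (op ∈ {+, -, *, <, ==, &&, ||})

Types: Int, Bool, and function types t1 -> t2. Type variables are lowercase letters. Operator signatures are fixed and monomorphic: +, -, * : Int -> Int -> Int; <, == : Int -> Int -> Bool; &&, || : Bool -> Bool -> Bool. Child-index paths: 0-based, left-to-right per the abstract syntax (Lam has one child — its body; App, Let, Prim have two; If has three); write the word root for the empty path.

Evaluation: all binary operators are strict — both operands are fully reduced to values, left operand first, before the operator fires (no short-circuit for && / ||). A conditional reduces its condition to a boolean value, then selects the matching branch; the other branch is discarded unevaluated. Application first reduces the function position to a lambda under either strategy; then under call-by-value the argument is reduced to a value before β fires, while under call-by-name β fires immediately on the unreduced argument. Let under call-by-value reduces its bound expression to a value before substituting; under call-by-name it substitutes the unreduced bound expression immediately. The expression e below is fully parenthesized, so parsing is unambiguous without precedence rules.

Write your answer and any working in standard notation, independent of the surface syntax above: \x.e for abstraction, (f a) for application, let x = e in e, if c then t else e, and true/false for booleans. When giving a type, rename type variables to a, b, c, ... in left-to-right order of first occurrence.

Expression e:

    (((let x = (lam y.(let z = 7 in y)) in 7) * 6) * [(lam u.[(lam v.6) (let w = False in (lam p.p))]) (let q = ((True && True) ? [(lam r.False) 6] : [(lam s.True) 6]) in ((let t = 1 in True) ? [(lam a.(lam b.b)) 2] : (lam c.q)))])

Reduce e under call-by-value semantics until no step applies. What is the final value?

Working:
step 0: (((let x = (\y.(let z = 7 in y)) in 7) * 6) * ((\u.((\v.6) (let w = false in (\p.p)))) (let q = (if (true && true) then ((\r.false) 6) else ((\s.true) 6)) in (if (let t = 1 in true) then ((\a.(\b.b)) 2) else (\c.q)))))
step 1: [let@0.0] ((7 * 6) * ((\u.((\v.6) (let w = false in (\p.p)))) (let q = (if (true && true) then ((\r.false) 6) else ((\s.true) 6)) in (if (let t = 1 in true) then ((\a.(\b.b)) 2) else (\c.q)))))
step 2: [delta@0] (42 * ((\u.((\v.6) (let w = false in (\p.p)))) (let q = (if (true && true) then ((\r.false) 6) else ((\s.true) 6)) in (if (let t = 1 in true) then ((\a.(\b.b)) 2) else (\c.q)))))
step 3: [delta@1.1.0.0] (42 * ((\u.((\v.6) (let w = false in (\p.p)))) (let q = (if true then ((\r.false) 6) else ((\s.true) 6)) in (if (let t = 1 in true) then ((\a.(\b.b)) 2) else (\c.q)))))
step 4: [if@1.1.0] (42 * ((\u.((\v.6) (let w = false in (\p.p)))) (let q = ((\r.false) 6) in (if (let t = 1 in true) then ((\a.(\b.b)) 2) else (\c.q)))))
step 5: [beta@1.1.0] (42 * ((\u.((\v.6) (let w = false in (\p.p)))) (let q = false in (if (let t = 1 in true) then ((\a.(\b.b)) 2) else (\c.q)))))
step 6: [let@1.1] (42 * ((\u.((\v.6) (let w = false in (\p.p)))) (if (let t = 1 in true) then ((\a.(\b.b)) 2) else (\c.false))))
step 7: [let@1.1.0] (42 * ((\u.((\v.6) (let w = false in (\p.p)))) (if true then ((\a.(\b.b)) 2) else (\c.false))))
step 8: [if@1.1] (42 * ((\u.((\v.6) (let w = false in (\p.p)))) ((\a.(\b.b)) 2)))
step 9: [beta@1.1] (42 * ((\u.((\v.6) (let w = false in (\p.p)))) (\b.b)))
step 10: [beta@1] (42 * ((\v.6) (let w = false in (\p.p))))
step 11: [let@1.1] (42 * ((\v.6) (\p.p)))
step 12: [beta@1] (42 * 6)
step 13: [delta@root] 252

Answer: 252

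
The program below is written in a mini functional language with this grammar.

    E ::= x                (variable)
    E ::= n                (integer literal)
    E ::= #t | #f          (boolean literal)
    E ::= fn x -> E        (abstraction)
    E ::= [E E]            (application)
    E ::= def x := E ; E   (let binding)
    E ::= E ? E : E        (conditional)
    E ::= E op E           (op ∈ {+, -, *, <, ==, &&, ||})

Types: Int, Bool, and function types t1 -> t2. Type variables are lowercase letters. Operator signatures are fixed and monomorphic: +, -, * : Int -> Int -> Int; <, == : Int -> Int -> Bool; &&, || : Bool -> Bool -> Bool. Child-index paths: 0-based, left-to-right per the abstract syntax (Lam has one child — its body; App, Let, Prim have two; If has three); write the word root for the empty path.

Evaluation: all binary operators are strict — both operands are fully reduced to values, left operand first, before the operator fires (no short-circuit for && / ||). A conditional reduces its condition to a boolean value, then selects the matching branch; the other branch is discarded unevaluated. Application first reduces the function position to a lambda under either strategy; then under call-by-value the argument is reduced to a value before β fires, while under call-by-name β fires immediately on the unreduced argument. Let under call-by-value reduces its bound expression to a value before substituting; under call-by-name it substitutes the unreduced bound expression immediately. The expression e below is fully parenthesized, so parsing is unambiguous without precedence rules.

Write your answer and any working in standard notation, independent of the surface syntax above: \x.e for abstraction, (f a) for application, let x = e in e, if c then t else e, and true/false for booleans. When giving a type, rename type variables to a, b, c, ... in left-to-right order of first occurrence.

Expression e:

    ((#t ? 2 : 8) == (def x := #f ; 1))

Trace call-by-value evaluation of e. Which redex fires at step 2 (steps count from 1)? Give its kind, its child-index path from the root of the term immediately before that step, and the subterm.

Trace:
step 0: ((if true then 2 else 8) == (let x = false in 1))
step 1: [if@0] (2 == (let x = false in 1))
step 2: [let@1] (2 == 1)

Answer: let at 1 : (let x = false in 1)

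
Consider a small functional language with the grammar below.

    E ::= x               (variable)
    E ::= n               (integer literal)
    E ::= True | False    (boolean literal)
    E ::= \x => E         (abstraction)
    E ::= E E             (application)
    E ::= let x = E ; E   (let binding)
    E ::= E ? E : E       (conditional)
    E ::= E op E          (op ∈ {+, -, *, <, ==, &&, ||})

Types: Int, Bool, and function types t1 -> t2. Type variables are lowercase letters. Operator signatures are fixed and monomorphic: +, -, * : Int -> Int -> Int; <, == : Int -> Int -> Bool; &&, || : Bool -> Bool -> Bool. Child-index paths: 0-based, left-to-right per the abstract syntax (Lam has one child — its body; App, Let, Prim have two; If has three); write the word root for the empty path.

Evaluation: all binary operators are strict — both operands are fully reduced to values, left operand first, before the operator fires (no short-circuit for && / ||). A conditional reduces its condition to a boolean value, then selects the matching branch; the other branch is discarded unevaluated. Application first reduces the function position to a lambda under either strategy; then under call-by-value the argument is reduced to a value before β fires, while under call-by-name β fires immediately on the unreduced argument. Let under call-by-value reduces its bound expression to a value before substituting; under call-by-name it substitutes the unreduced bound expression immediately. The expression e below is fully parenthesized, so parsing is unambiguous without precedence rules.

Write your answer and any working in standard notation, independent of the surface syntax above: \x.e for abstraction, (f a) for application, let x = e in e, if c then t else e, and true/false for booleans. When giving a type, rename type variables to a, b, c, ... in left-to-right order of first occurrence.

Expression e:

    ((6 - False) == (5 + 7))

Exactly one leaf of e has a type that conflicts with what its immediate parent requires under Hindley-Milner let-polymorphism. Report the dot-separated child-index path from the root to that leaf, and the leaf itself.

Answer: 0.1 : false

Derivation:
  unify Int ~ Int
  unify Bool ~ Int
  FAIL: mismatch Bool ~ Int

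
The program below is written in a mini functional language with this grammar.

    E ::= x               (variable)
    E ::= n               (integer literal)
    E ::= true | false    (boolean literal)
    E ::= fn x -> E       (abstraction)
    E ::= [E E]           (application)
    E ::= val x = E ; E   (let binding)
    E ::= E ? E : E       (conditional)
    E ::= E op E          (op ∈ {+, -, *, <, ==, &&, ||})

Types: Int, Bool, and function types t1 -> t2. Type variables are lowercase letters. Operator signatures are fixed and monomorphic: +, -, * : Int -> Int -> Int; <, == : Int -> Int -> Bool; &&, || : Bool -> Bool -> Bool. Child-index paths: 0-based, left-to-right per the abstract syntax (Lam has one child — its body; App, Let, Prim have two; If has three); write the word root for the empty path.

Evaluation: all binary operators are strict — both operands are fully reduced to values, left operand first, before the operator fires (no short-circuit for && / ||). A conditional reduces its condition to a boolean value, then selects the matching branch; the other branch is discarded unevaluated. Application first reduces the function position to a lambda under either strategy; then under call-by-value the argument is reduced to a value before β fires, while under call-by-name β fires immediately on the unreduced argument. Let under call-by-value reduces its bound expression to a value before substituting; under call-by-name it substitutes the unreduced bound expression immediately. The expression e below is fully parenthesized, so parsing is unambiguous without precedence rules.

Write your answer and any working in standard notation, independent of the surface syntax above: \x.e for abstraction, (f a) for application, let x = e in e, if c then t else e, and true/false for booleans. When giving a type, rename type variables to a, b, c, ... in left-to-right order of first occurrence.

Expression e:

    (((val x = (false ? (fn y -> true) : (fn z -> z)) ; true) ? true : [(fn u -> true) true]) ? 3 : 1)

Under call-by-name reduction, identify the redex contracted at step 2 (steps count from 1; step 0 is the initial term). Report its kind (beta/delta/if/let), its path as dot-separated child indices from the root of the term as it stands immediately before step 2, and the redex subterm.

Answer: if at 0 : (if true then true else ((\u.true) true))

Derivation:
step 0: (if (if (let x = (if false then (\y.true) else (\z.z)) in true) then true else ((\u.true) true)) then 3 else 1)
step 1: [let@0.0] (if (if true then true else ((\u.true) true)) then 3 else 1)
step 2: [if@0] (if true then 3 else 1)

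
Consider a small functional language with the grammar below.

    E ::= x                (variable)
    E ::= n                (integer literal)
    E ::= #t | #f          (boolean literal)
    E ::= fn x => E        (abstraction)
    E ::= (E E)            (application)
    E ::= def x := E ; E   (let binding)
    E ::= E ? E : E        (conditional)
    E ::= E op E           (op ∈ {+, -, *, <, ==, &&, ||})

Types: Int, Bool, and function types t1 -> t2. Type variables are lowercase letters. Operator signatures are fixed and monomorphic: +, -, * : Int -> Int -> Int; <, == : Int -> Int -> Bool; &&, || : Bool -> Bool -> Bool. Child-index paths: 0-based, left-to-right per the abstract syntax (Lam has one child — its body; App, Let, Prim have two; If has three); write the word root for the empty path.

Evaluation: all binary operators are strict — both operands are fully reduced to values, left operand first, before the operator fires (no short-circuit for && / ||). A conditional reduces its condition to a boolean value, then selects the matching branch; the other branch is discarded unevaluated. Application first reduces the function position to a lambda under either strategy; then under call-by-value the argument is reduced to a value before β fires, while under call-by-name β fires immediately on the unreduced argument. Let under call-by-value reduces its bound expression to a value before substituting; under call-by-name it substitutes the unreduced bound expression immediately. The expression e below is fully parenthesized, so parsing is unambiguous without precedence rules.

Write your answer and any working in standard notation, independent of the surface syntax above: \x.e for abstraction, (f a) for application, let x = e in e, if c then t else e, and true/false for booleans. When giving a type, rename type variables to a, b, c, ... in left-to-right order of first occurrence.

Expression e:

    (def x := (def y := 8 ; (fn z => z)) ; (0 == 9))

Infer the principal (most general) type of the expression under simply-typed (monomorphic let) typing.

Trace:
let y : Int
z : a
\z._ : a -> a
let x : a -> a
  unify Int ~ Int
  unify Int ~ Int

Answer: Bool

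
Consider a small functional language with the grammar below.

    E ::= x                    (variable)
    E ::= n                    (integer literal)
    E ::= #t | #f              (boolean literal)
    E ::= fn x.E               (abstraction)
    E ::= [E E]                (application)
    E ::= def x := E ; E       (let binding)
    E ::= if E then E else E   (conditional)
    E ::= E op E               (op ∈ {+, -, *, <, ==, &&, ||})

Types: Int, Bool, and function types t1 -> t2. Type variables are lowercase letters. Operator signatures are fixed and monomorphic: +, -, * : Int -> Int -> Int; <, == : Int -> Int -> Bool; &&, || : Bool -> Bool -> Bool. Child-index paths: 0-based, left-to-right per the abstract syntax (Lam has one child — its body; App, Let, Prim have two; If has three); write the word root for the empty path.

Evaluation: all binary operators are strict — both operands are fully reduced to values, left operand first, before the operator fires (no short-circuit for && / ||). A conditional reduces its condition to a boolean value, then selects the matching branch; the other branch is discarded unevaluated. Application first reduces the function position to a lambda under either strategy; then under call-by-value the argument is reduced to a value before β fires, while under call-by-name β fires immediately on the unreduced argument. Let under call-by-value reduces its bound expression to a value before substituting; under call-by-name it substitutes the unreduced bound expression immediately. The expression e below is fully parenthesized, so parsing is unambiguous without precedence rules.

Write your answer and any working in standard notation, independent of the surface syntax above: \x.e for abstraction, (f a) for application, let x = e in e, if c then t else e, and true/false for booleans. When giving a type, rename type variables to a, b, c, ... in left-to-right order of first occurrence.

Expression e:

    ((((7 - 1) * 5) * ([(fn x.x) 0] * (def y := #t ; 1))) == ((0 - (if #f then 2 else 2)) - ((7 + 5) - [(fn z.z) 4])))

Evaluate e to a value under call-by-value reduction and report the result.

Derivation:
step 0: ((((7 - 1) * 5) * (((\x.x) 0) * (let y = true in 1))) == ((0 - (if false then 2 else 2)) - ((7 + 5) - ((\z.z) 4))))
step 1: [delta@0.0.0] (((6 * 5) * (((\x.x) 0) * (let y = true in 1))) == ((0 - (if false then 2 else 2)) - ((7 + 5) - ((\z.z) 4))))
step 2: [delta@0.0] ((30 * (((\x.x) 0) * (let y = true in 1))) == ((0 - (if false then 2 else 2)) - ((7 + 5) - ((\z.z) 4))))
step 3: [beta@0.1.0] ((30 * (0 * (let y = true in 1))) == ((0 - (if false then 2 else 2)) - ((7 + 5) - ((\z.z) 4))))
step 4: [let@0.1.1] ((30 * (0 * 1)) == ((0 - (if false then 2 else 2)) - ((7 + 5) - ((\z.z) 4))))
step 5: [delta@0.1] ((30 * 0) == ((0 - (if false then 2 else 2)) - ((7 + 5) - ((\z.z) 4))))
step 6: [delta@0] (0 == ((0 - (if false then 2 else 2)) - ((7 + 5) - ((\z.z) 4))))
step 7: [if@1.0.1] (0 == ((0 - 2) - ((7 + 5) - ((\z.z) 4))))
step 8: [delta@1.0] (0 == (-2 - ((7 + 5) - ((\z.z) 4))))
step 9: [delta@1.1.0] (0 == (-2 - (12 - ((\z.z) 4))))
step 10: [beta@1.1.1] (0 == (-2 - (12 - 4)))
step 11: [delta@1.1] (0 == (-2 - 8))
step 12: [delta@1] (0 == -10)
step 13: [delta@root] false

Answer: false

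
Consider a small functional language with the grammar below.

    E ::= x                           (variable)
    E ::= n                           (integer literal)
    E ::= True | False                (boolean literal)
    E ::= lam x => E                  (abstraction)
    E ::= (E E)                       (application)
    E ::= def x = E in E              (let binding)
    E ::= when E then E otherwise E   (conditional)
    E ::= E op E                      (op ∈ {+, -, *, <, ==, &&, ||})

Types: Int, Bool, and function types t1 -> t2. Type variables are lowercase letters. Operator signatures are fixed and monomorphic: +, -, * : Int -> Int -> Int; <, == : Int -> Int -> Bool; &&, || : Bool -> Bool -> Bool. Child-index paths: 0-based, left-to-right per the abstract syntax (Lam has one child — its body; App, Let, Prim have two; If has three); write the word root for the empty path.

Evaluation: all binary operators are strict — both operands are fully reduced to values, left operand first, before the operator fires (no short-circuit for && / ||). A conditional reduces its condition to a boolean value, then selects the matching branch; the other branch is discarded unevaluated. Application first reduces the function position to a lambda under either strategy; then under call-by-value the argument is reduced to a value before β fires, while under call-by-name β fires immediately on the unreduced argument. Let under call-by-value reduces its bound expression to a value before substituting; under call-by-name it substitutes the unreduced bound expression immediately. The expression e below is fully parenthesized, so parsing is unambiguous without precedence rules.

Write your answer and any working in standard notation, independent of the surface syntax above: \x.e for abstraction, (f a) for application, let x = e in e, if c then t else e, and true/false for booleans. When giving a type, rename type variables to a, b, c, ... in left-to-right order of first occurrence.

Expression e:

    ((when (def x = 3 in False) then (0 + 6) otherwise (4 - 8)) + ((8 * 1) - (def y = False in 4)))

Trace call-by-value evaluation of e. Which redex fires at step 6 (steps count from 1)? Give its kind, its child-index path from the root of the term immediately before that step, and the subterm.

Trace:
step 0: ((if (let x = 3 in false) then (0 + 6) else (4 - 8)) + ((8 * 1) - (let y = false in 4)))
step 1: [let@0.0] ((if false then (0 + 6) else (4 - 8)) + ((8 * 1) - (let y = false in 4)))
step 2: [if@0] ((4 - 8) + ((8 * 1) - (let y = false in 4)))
step 3: [delta@0] (-4 + ((8 * 1) - (let y = false in 4)))
step 4: [delta@1.0] (-4 + (8 - (let y = false in 4)))
step 5: [let@1.1] (-4 + (8 - 4))
step 6: [delta@1] (-4 + 4)

Answer: delta at 1 : (8 - 4)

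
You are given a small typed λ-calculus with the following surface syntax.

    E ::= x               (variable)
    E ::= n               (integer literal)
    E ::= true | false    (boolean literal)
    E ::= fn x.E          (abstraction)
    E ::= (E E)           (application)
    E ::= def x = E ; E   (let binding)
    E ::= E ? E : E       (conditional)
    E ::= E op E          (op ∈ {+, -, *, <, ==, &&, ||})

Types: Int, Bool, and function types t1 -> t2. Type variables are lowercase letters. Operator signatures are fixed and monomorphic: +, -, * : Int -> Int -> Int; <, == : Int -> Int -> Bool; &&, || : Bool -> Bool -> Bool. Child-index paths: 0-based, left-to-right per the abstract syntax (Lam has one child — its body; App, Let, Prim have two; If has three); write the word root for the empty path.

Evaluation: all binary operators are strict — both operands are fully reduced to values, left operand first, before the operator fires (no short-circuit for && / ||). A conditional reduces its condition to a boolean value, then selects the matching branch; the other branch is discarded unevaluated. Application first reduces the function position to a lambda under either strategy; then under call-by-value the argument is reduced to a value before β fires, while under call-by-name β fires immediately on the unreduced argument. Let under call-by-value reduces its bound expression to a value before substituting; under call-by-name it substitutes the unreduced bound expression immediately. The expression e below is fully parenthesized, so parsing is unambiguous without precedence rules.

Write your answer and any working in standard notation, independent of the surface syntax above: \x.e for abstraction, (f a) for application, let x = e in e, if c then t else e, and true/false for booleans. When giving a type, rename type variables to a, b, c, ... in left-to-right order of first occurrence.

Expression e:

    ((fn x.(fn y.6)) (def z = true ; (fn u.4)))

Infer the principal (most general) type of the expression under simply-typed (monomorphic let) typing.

Derivation:
\y._ : b -> Int
\x._ : a -> b -> Int
let z : Bool
\u._ : c -> Int
  unify a -> b -> Int ~ (c -> Int) -> d
  unify a ~ c -> Int
  unify b -> Int ~ d
_ _ : b -> Int

Answer: a -> Int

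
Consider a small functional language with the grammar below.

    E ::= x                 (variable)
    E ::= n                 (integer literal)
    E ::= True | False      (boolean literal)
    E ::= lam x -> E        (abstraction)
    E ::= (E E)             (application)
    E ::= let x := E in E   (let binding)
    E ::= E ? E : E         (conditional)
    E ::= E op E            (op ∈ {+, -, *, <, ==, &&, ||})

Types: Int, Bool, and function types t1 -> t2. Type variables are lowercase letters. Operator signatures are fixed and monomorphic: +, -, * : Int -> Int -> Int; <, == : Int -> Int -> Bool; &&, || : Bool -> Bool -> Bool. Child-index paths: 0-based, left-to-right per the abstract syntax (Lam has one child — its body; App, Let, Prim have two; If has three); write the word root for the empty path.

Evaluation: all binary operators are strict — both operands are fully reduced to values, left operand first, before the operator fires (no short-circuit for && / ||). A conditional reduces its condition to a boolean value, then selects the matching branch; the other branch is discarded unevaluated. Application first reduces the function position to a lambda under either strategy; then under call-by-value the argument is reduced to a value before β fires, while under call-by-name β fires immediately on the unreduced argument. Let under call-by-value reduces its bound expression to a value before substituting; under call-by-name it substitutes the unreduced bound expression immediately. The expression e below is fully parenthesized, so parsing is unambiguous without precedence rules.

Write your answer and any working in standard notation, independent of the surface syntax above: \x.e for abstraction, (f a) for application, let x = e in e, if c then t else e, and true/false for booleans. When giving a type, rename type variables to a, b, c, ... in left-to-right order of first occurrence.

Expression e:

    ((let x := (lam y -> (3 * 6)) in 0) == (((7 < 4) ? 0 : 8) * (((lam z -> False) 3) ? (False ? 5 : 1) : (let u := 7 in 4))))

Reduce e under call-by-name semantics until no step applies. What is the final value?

Working:
step 0: ((let x = (\y.(3 * 6)) in 0) == ((if (7 < 4) then 0 else 8) * (if ((\z.false) 3) then (if false then 5 else 1) else (let u = 7 in 4))))
step 1: [let@0] (0 == ((if (7 < 4) then 0 else 8) * (if ((\z.false) 3) then (if false then 5 else 1) else (let u = 7 in 4))))
step 2: [delta@1.0.0] (0 == ((if false then 0 else 8) * (if ((\z.false) 3) then (if false then 5 else 1) else (let u = 7 in 4))))
step 3: [if@1.0] (0 == (8 * (if ((\z.false) 3) then (if false then 5 else 1) else (let u = 7 in 4))))
step 4: [beta@1.1.0] (0 == (8 * (if false then (if false then 5 else 1) else (let u = 7 in 4))))
step 5: [if@1.1] (0 == (8 * (let u = 7 in 4)))
step 6: [let@1.1] (0 == (8 * 4))
step 7: [delta@1] (0 == 32)
step 8: [delta@root] false

Answer: false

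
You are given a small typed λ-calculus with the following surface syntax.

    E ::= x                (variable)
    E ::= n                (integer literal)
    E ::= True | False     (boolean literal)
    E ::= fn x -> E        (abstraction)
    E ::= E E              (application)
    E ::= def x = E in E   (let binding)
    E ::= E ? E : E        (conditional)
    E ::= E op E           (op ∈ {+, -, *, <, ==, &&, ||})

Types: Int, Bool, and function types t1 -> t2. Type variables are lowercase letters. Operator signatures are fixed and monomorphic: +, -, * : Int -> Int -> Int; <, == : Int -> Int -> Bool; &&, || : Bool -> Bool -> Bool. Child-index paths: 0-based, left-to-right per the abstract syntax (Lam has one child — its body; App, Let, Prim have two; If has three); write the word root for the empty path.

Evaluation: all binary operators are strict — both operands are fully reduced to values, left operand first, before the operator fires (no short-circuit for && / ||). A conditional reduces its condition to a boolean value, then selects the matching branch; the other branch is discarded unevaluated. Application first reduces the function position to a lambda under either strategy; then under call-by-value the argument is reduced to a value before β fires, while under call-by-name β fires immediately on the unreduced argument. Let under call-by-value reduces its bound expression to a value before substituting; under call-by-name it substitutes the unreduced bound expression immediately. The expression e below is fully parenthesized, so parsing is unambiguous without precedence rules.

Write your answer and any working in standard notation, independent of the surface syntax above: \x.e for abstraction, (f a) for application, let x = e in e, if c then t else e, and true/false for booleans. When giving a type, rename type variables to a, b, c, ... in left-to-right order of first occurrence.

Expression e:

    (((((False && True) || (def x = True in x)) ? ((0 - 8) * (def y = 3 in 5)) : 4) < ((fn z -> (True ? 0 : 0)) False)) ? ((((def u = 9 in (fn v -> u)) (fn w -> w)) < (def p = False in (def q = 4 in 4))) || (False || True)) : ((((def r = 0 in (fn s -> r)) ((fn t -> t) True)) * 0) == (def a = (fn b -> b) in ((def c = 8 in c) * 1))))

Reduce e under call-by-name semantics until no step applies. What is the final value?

Derivation:
step 0: (if ((if ((false && true) || (let x = true in x)) then ((0 - 8) * (let y = 3 in 5)) else 4) < ((\z.(if true then 0 else 0)) false)) then ((((let u = 9 in (\v.u)) (\w.w)) < (let p = false in (let q = 4 in 4))) || (false || true)) else ((((let r = 0 in (\s.r)) ((\t.t) true)) * 0) == (let a = (\b.b) in ((let c = 8 in c) * 1))))
step 1: [delta@0.0.0.0] (if ((if (false || (let x = true in x)) then ((0 - 8) * (let y = 3 in 5)) else 4) < ((\z.(if true then 0 else 0)) false)) then ((((let u = 9 in (\v.u)) (\w.w)) < (let p = false in (let q = 4 in 4))) || (false || true)) else ((((let r = 0 in (\s.r)) ((\t.t) true)) * 0) == (let a = (\b.b) in ((let c = 8 in c) * 1))))
step 2: [let@0.0.0.1] (if ((if (false || true) then ((0 - 8) * (let y = 3 in 5)) else 4) < ((\z.(if true then 0 else 0)) false)) then ((((let u = 9 in (\v.u)) (\w.w)) < (let p = false in (let q = 4 in 4))) || (false || true)) else ((((let r = 0 in (\s.r)) ((\t.t) true)) * 0) == (let a = (\b.b) in ((let c = 8 in c) * 1))))
step 3: [delta@0.0.0] (if ((if true then ((0 - 8) * (let y = 3 in 5)) else 4) < ((\z.(if true then 0 else 0)) false)) then ((((let u = 9 in (\v.u)) (\w.w)) < (let p = false in (let q = 4 in 4))) || (false || true)) else ((((let r = 0 in (\s.r)) ((\t.t) true)) * 0) == (let a = (\b.b) in ((let c = 8 in c) * 1))))
step 4: [if@0.0] (if (((0 - 8) * (let y = 3 in 5)) < ((\z.(if true then 0 else 0)) false)) then ((((let u = 9 in (\v.u)) (\w.w)) < (let p = false in (let q = 4 in 4))) || (false || true)) else ((((let r = 0 in (\s.r)) ((\t.t) true)) * 0) == (let a = (\b.b) in ((let c = 8 in c) * 1))))
step 5: [delta@0.0.0] (if ((-8 * (let y = 3 in 5)) < ((\z.(if true then 0 else 0)) false)) then ((((let u = 9 in (\v.u)) (\w.w)) < (let p = false in (let q = 4 in 4))) || (false || true)) else ((((let r = 0 in (\s.r)) ((\t.t) true)) * 0) == (let a = (\b.b) in ((let c = 8 in c) * 1))))
step 6: [let@0.0.1] (if ((-8 * 5) < ((\z.(if true then 0 else 0)) false)) then ((((let u = 9 in (\v.u)) (\w.w)) < (let p = false in (let q = 4 in 4))) || (false || true)) else ((((let r = 0 in (\s.r)) ((\t.t) true)) * 0) == (let a = (\b.b) in ((let c = 8 in c) * 1))))
step 7: [delta@0.0] (if (-40 < ((\z.(if true then 0 else 0)) false)) then ((((let u = 9 in (\v.u)) (\w.w)) < (let p = false in (let q = 4 in 4))) || (false || true)) else ((((let r = 0 in (\s.r)) ((\t.t) true)) * 0) == (let a = (\b.b) in ((let c = 8 in c) * 1))))
step 8: [beta@0.1] (if (-40 < (if true then 0 else 0)) then ((((let u = 9 in (\v.u)) (\w.w)) < (let p = false in (let q = 4 in 4))) || (false || true)) else ((((let r = 0 in (\s.r)) ((\t.t) true)) * 0) == (let a = (\b.b) in ((let c = 8 in c) * 1))))
step 9: [if@0.1] (if (-40 < 0) then ((((let u = 9 in (\v.u)) (\w.w)) < (let p = false in (let q = 4 in 4))) || (false || true)) else ((((let r = 0 in (\s.r)) ((\t.t) true)) * 0) == (let a = (\b.b) in ((let c = 8 in c) * 1))))
step 10: [delta@0] (if true then ((((let u = 9 in (\v.u)) (\w.w)) < (let p = false in (let q = 4 in 4))) || (false || true)) else ((((let r = 0 in (\s.r)) ((\t.t) true)) * 0) == (let a = (\b.b) in ((let c = 8 in c) * 1))))
step 11: [if@root] ((((let u = 9 in (\v.u)) (\w.w)) < (let p = false in (let q = 4 in 4))) || (false || true))
step 12: [let@0.0.0] ((((\v.9) (\w.w)) < (let p = false in (let q = 4 in 4))) || (false || true))
step 13: [beta@0.0] ((9 < (let p = false in (let q = 4 in 4))) || (false || true))
step 14: [let@0.1] ((9 < (let q = 4 in 4)) || (false || true))
step 15: [let@0.1] ((9 < 4) || (false || true))
step 16: [delta@0] (false || (false || true))
step 17: [delta@1] (false || true)
step 18: [delta@root] true

Answer: true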